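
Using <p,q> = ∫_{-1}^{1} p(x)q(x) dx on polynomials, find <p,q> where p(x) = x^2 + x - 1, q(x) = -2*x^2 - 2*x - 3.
<p,q> = 16/5

Expand the product: p(x)·q(x) = -2*x^4 - 4*x^3 - 3*x^2 - x + 3.
∫_{-1}^{1} of each monomial x^k gives [2/(k+1) if k even, 0 if k odd]. Integrating term-by-term (or equivalently evaluating the antiderivative F(x) = -2*x^5/5 - x^4 - x^3 - x^2/2 + 3*x at the endpoints):
  F(1) − F(−1) = 1/10 − (-31/10) = 16/5.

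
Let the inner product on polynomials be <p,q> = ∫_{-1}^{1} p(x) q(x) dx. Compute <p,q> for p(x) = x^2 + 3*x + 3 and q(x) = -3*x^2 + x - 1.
<p,q> = -178/15

Expand the product: p(x)·q(x) = -3*x^4 - 8*x^3 - 7*x^2 - 3.
∫_{-1}^{1} of each monomial x^k gives [2/(k+1) if k even, 0 if k odd]. Integrating term-by-term (or equivalently evaluating the antiderivative F(x) = -3*x^5/5 - 2*x^4 - 7*x^3/3 - 3*x at the endpoints):
  F(1) − F(−1) = -119/15 − (59/15) = -178/15.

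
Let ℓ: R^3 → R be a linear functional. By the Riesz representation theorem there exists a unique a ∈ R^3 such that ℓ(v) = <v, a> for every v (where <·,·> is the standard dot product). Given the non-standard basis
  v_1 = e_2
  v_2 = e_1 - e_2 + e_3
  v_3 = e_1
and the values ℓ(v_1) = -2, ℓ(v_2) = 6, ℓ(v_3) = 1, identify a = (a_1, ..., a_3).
a = (1, -2, 3)

Write a = (a_1, ..., a_3) in the standard basis. For each basis vector v_i, ℓ(v_i) = <v_i, a> is a linear equation in the a_j's. Collect the n equations into a matrix system V a = ℓ, where row i of V is v_i (expressed in the standard basis). Since V is invertible (lower-triangular with 1s on the diagonal, up to permutation), solve by back-substitution:
  V =
[[0, 1, 0],
 [1, -1, 1],
 [1, 0, 0]]
  V a = (-2, 6, 1)
Solving gives a = (1, -2, 3).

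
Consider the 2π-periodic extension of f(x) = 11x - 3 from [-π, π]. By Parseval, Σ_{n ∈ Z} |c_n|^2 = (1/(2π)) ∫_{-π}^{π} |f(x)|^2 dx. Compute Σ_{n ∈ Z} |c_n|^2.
Σ |c_n|^2 = 121π^2/3 + 9

Expand and integrate term by term over [-π, π]:
  ∫ (11x)^2 dx = 121·(2π^3/3); ∫ 2·11·(-3)·x dx = 0 (odd integrand); ∫ (-3)^2 dx = 9·2π.
So (1/(2π)) ∫_{-π}^{π} (11x - 3)^2 dx = 121π^2/3 + 9 = 121π^2/3 + 9.
Parseval ⇒ Σ |c_n|^2 = 121π^2/3 + 9.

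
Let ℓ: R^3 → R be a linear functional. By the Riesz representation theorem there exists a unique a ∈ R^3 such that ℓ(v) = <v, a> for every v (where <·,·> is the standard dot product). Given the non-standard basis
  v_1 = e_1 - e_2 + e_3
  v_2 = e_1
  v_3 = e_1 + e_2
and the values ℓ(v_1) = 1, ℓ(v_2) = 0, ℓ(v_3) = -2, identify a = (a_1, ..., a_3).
a = (0, -2, -1)

Write a = (a_1, ..., a_3) in the standard basis. For each basis vector v_i, ℓ(v_i) = <v_i, a> is a linear equation in the a_j's. Collect the n equations into a matrix system V a = ℓ, where row i of V is v_i (expressed in the standard basis). Since V is invertible (lower-triangular with 1s on the diagonal, up to permutation), solve by back-substitution:
  V =
[[1, -1, 1],
 [1, 0, 0],
 [1, 1, 0]]
  V a = (1, 0, -2)
Solving gives a = (0, -2, -1).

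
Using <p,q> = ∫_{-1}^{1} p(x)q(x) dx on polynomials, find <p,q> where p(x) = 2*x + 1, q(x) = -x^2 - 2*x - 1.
<p,q> = -16/3

Expand the product: p(x)·q(x) = -2*x^3 - 5*x^2 - 4*x - 1.
∫_{-1}^{1} of each monomial x^k gives [2/(k+1) if k even, 0 if k odd]. Integrating term-by-term (or equivalently evaluating the antiderivative F(x) = -x^4/2 - 5*x^3/3 - 2*x^2 - x at the endpoints):
  F(1) − F(−1) = -31/6 − (1/6) = -16/3.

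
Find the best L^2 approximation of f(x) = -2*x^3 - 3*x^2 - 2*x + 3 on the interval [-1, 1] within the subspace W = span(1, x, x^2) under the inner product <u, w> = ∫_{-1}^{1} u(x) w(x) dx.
g(x) = -3*x^2 - 16*x/5 + 3

The best approximation g ∈ W is the orthogonal projection of f onto W. Writing g = a_0 + a_1 x + a_2 x^2, the coefficients solve the normal equations G · a = b where
  G_{ij} = <φ_i, φ_j> and b_i = <f, φ_i>, with φ_0 = 1, φ_1 = x, φ_2 = x^2.
G =
  [2, 0, 2/3]
  [0, 2/3, 0]
  [2/3, 0, 2/5],
b = (4, -32/15, 4/5).
Solving gives a_0 = 3, a_1 = -16/5, a_2 = -3, so
  g(x) = -3*x^2 - 16*x/5 + 3.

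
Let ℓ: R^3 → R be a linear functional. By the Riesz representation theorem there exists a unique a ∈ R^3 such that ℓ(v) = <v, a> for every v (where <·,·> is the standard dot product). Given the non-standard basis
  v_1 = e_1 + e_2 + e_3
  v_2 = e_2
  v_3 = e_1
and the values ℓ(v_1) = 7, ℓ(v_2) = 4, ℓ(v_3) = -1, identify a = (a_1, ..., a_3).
a = (-1, 4, 4)

Write a = (a_1, ..., a_3) in the standard basis. For each basis vector v_i, ℓ(v_i) = <v_i, a> is a linear equation in the a_j's. Collect the n equations into a matrix system V a = ℓ, where row i of V is v_i (expressed in the standard basis). Since V is invertible (lower-triangular with 1s on the diagonal, up to permutation), solve by back-substitution:
  V =
[[1, 1, 1],
 [0, 1, 0],
 [1, 0, 0]]
  V a = (7, 4, -1)
Solving gives a = (-1, 4, 4).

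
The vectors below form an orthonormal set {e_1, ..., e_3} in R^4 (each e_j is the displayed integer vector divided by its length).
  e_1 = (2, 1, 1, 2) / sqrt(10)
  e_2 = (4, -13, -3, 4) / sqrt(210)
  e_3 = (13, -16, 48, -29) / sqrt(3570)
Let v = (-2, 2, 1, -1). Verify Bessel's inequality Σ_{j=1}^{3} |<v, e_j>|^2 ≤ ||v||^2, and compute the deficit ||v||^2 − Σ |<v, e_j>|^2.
Σ |<v, e_j>|^2 = 1531/170; ||v||^2 = 10; deficit = 169/170

Write each e_j = u_j / sqrt(<u_j, u_j>) where u_j is the displayed integer vector. Then <v, e_j> = <v, u_j> / sqrt(<u_j, u_j>), so |<v, e_j>|^2 = <v, u_j>^2 / <u_j, u_j>.
Coefficients: <v, e_1> = -3/sqrt(10), <v, e_2> = -41/sqrt(210), <v, e_3> = 19/sqrt(3570).
Square and sum: Σ |<v, e_j>|^2 = 1531/170.
Compute ||v||^2 = v·v = 10.
Deficit = 10 − 1531/170 = 169/170 ≥ 0, confirming Bessel's inequality. (The deficit equals ||v − Σ <v,e_j> e_j||^2, the squared distance from v to span{e_j}.)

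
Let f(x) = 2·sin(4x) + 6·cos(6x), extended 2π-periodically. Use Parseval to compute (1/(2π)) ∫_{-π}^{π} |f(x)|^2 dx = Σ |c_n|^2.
Σ |c_n|^2 = 20

Expand |f|^2 and use orthogonality of {sin(nx), cos(mx)} on [-π, π]:
  ∫_{-π}^{π} sin(nx)^2 dx = π, ∫ cos(mx)^2 dx = π, and cross terms integrate to 0.
So ∫_{-π}^{π} f(x)^2 dx = 2^2 · π + 6^2 · π = (4 + 36)π.
Divide by 2π: (4 + 36)/2 = 20.
By Parseval, this equals Σ |c_n|^2.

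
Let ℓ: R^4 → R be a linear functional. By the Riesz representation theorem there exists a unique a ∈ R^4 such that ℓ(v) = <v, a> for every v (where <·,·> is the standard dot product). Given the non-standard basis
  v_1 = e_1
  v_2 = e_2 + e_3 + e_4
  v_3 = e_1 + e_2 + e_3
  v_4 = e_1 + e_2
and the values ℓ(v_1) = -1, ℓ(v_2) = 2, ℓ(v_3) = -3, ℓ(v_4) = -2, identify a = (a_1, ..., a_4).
a = (-1, -1, -1, 4)

Write a = (a_1, ..., a_4) in the standard basis. For each basis vector v_i, ℓ(v_i) = <v_i, a> is a linear equation in the a_j's. Collect the n equations into a matrix system V a = ℓ, where row i of V is v_i (expressed in the standard basis). Since V is invertible (lower-triangular with 1s on the diagonal, up to permutation), solve by back-substitution:
  V =
[[1, 0, 0, 0],
 [0, 1, 1, 1],
 [1, 1, 1, 0],
 [1, 1, 0, 0]]
  V a = (-1, 2, -3, -2)
Solving gives a = (-1, -1, -1, 4).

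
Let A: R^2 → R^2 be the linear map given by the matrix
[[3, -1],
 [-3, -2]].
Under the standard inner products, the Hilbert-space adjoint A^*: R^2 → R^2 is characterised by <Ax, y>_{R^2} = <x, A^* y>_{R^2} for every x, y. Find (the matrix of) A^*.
A^* = A^T =
[[3, -3],
 [-1, -2]]

For real matrices with standard dot products, the defining identity <Ax, y> = <x, A^* y> gives (Ax)^T y = x^T (A^*) y, i.e. x^T A^T y = x^T (A^*) y. Since this holds for all x, y, we must have A^* = A^T. Therefore
A^* =
[[3, -3],
 [-1, -2]].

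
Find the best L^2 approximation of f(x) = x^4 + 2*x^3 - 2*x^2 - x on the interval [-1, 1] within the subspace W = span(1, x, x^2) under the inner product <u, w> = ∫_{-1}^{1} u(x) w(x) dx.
g(x) = -8*x^2/7 + x/5 - 3/35

The best approximation g ∈ W is the orthogonal projection of f onto W. Writing g = a_0 + a_1 x + a_2 x^2, the coefficients solve the normal equations G · a = b where
  G_{ij} = <φ_i, φ_j> and b_i = <f, φ_i>, with φ_0 = 1, φ_1 = x, φ_2 = x^2.
G =
  [2, 0, 2/3]
  [0, 2/3, 0]
  [2/3, 0, 2/5],
b = (-14/15, 2/15, -18/35).
Solving gives a_0 = -3/35, a_1 = 1/5, a_2 = -8/7, so
  g(x) = -8*x^2/7 + x/5 - 3/35.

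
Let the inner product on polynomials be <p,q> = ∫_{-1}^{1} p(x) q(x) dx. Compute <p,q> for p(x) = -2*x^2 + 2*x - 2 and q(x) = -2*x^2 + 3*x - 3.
<p,q> = 364/15

Expand the product: p(x)·q(x) = 4*x^4 - 10*x^3 + 16*x^2 - 12*x + 6.
∫_{-1}^{1} of each monomial x^k gives [2/(k+1) if k even, 0 if k odd]. Integrating term-by-term (or equivalently evaluating the antiderivative F(x) = 4*x^5/5 - 5*x^4/2 + 16*x^3/3 - 6*x^2 + 6*x at the endpoints):
  F(1) − F(−1) = 109/30 − (-619/30) = 364/15.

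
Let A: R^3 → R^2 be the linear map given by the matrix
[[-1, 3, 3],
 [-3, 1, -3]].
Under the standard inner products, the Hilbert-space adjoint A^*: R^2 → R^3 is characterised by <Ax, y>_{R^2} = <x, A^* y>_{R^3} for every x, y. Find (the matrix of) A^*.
A^* = A^T =
[[-1, -3],
 [3, 1],
 [3, -3]]

For real matrices with standard dot products, the defining identity <Ax, y> = <x, A^* y> gives (Ax)^T y = x^T (A^*) y, i.e. x^T A^T y = x^T (A^*) y. Since this holds for all x, y, we must have A^* = A^T. Therefore
A^* =
[[-1, -3],
 [3, 1],
 [3, -3]].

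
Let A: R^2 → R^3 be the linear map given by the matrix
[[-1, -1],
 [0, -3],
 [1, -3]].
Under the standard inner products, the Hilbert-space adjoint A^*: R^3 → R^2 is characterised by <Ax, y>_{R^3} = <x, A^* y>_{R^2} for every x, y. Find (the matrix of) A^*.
A^* = A^T =
[[-1, 0, 1],
 [-1, -3, -3]]

For real matrices with standard dot products, the defining identity <Ax, y> = <x, A^* y> gives (Ax)^T y = x^T (A^*) y, i.e. x^T A^T y = x^T (A^*) y. Since this holds for all x, y, we must have A^* = A^T. Therefore
A^* =
[[-1, 0, 1],
 [-1, -3, -3]].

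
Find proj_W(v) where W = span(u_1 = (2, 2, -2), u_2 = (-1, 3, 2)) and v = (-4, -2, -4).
proj_W(v) = (1/21, -59/21, -16/21)

Set up U = [u_1 | ... | u_2] ∈ R^(3×2). The projector onto W = col(U) is P = U (U^T U)^(-1) U^T.
Compute U^T U =
  [12, 0]
  [0, 14],
and U^T v = (-4, -10).
Solve U^T U · c = U^T v for the coefficients: c = (-1/3, -5/7). The projection is proj_W(v) = U c.
Check: (v - proj_W(v)) · u_1 = 0  (should be 0).
Check: (v - proj_W(v)) · u_2 = 0  (should be 0).
Result: proj_W(v) = (1/21, -59/21, -16/21).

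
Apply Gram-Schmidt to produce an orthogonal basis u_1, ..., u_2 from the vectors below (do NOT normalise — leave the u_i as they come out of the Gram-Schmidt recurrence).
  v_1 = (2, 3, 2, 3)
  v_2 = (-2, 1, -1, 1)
Orthogonal basis:
  u_1 = (2, 3, 2, 3)
  u_2 = (-2, 1, -1, 1)

Apply the Gram-Schmidt recurrence
  u_1 = v_1
  u_i = v_i − Σ_{j<i} ((v_i · u_j) / (u_j · u_j)) · u_j.

Step by step this gives:
  u_1 = (2, 3, 2, 3)
  u_2 = (-2, 1, -1, 1)

Orthogonality check:
  u_2 · u_1 = 0 (should be 0)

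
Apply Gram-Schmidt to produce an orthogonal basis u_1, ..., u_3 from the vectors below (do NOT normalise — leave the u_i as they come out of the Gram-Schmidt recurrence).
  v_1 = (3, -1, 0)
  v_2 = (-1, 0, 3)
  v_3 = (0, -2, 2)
Orthogonal basis:
  u_1 = (3, -1, 0)
  u_2 = (-1/10, -3/10, 3)
  u_3 = (-48/91, -144/91, -16/91)

Apply the Gram-Schmidt recurrence
  u_1 = v_1
  u_i = v_i − Σ_{j<i} ((v_i · u_j) / (u_j · u_j)) · u_j.

Step by step this gives:
  u_1 = (3, -1, 0)
  u_2 = (-1/10, -3/10, 3)
  u_3 = (-48/91, -144/91, -16/91)

Orthogonality check:
  u_2 · u_1 = 0 (should be 0)
  u_3 · u_1 = 0 (should be 0)
  u_3 · u_2 = 0 (should be 0)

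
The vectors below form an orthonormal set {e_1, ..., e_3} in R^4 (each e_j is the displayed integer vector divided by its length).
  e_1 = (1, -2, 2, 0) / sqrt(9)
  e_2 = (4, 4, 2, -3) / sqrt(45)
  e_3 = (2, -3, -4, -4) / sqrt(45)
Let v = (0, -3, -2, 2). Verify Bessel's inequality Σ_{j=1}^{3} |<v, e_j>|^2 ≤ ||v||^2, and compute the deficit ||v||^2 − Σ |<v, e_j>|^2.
Σ |<v, e_j>|^2 = 13; ||v||^2 = 17; deficit = 4

Write each e_j = u_j / sqrt(<u_j, u_j>) where u_j is the displayed integer vector. Then <v, e_j> = <v, u_j> / sqrt(<u_j, u_j>), so |<v, e_j>|^2 = <v, u_j>^2 / <u_j, u_j>.
Coefficients: <v, e_1> = 2/sqrt(9), <v, e_2> = -22/sqrt(45), <v, e_3> = 9/sqrt(45).
Square and sum: Σ |<v, e_j>|^2 = 13.
Compute ||v||^2 = v·v = 17.
Deficit = 17 − 13 = 4 ≥ 0, confirming Bessel's inequality. (The deficit equals ||v − Σ <v,e_j> e_j||^2, the squared distance from v to span{e_j}.)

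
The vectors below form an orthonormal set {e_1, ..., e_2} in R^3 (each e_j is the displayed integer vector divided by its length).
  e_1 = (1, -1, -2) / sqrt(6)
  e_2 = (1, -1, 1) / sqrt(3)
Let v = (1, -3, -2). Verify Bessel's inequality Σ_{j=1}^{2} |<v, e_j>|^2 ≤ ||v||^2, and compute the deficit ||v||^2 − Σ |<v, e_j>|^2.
Σ |<v, e_j>|^2 = 12; ||v||^2 = 14; deficit = 2

Write each e_j = u_j / sqrt(<u_j, u_j>) where u_j is the displayed integer vector. Then <v, e_j> = <v, u_j> / sqrt(<u_j, u_j>), so |<v, e_j>|^2 = <v, u_j>^2 / <u_j, u_j>.
Coefficients: <v, e_1> = 8/sqrt(6), <v, e_2> = 2/sqrt(3).
Square and sum: Σ |<v, e_j>|^2 = 12.
Compute ||v||^2 = v·v = 14.
Deficit = 14 − 12 = 2 ≥ 0, confirming Bessel's inequality. (The deficit equals ||v − Σ <v,e_j> e_j||^2, the squared distance from v to span{e_j}.)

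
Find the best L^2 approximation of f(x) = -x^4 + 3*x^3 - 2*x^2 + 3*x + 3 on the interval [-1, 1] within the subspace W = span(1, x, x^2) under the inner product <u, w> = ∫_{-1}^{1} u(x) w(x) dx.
g(x) = -20*x^2/7 + 24*x/5 + 108/35

The best approximation g ∈ W is the orthogonal projection of f onto W. Writing g = a_0 + a_1 x + a_2 x^2, the coefficients solve the normal equations G · a = b where
  G_{ij} = <φ_i, φ_j> and b_i = <f, φ_i>, with φ_0 = 1, φ_1 = x, φ_2 = x^2.
G =
  [2, 0, 2/3]
  [0, 2/3, 0]
  [2/3, 0, 2/5],
b = (64/15, 16/5, 32/35).
Solving gives a_0 = 108/35, a_1 = 24/5, a_2 = -20/7, so
  g(x) = -20*x^2/7 + 24*x/5 + 108/35.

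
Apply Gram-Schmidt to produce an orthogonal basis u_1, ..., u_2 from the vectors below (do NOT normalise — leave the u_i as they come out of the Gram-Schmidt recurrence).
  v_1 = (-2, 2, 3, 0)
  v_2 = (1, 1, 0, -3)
Orthogonal basis:
  u_1 = (-2, 2, 3, 0)
  u_2 = (1, 1, 0, -3)

Apply the Gram-Schmidt recurrence
  u_1 = v_1
  u_i = v_i − Σ_{j<i} ((v_i · u_j) / (u_j · u_j)) · u_j.

Step by step this gives:
  u_1 = (-2, 2, 3, 0)
  u_2 = (1, 1, 0, -3)

Orthogonality check:
  u_2 · u_1 = 0 (should be 0)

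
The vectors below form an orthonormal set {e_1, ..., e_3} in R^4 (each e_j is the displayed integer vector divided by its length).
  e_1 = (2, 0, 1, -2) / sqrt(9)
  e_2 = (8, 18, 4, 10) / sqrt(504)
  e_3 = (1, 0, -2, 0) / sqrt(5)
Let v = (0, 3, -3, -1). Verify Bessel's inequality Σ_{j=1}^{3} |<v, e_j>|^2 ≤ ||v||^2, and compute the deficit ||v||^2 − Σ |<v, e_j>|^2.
Σ |<v, e_j>|^2 = 327/35; ||v||^2 = 19; deficit = 338/35

Write each e_j = u_j / sqrt(<u_j, u_j>) where u_j is the displayed integer vector. Then <v, e_j> = <v, u_j> / sqrt(<u_j, u_j>), so |<v, e_j>|^2 = <v, u_j>^2 / <u_j, u_j>.
Coefficients: <v, e_1> = -1/sqrt(9), <v, e_2> = 32/sqrt(504), <v, e_3> = 6/sqrt(5).
Square and sum: Σ |<v, e_j>|^2 = 327/35.
Compute ||v||^2 = v·v = 19.
Deficit = 19 − 327/35 = 338/35 ≥ 0, confirming Bessel's inequality. (The deficit equals ||v − Σ <v,e_j> e_j||^2, the squared distance from v to span{e_j}.)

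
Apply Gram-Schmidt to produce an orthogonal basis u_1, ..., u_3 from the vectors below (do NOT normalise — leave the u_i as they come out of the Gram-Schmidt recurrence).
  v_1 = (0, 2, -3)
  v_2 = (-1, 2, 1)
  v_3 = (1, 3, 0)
Orthogonal basis:
  u_1 = (0, 2, -3)
  u_2 = (-1, 24/13, 16/13)
  u_3 = (136/77, 51/77, 34/77)

Apply the Gram-Schmidt recurrence
  u_1 = v_1
  u_i = v_i − Σ_{j<i} ((v_i · u_j) / (u_j · u_j)) · u_j.

Step by step this gives:
  u_1 = (0, 2, -3)
  u_2 = (-1, 24/13, 16/13)
  u_3 = (136/77, 51/77, 34/77)

Orthogonality check:
  u_2 · u_1 = 0 (should be 0)
  u_3 · u_1 = 0 (should be 0)
  u_3 · u_2 = 0 (should be 0)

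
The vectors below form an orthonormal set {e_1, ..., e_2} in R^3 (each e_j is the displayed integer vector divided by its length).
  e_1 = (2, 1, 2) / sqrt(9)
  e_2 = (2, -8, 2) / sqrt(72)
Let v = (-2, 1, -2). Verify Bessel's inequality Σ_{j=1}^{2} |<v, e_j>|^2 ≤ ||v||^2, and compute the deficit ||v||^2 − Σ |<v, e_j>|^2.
Σ |<v, e_j>|^2 = 9; ||v||^2 = 9; deficit = 0

Write each e_j = u_j / sqrt(<u_j, u_j>) where u_j is the displayed integer vector. Then <v, e_j> = <v, u_j> / sqrt(<u_j, u_j>), so |<v, e_j>|^2 = <v, u_j>^2 / <u_j, u_j>.
Coefficients: <v, e_1> = -7/sqrt(9), <v, e_2> = -16/sqrt(72).
Square and sum: Σ |<v, e_j>|^2 = 9.
Compute ||v||^2 = v·v = 9.
Deficit = 9 − 9 = 0 ≥ 0, confirming Bessel's inequality. (The deficit equals ||v − Σ <v,e_j> e_j||^2, the squared distance from v to span{e_j}.)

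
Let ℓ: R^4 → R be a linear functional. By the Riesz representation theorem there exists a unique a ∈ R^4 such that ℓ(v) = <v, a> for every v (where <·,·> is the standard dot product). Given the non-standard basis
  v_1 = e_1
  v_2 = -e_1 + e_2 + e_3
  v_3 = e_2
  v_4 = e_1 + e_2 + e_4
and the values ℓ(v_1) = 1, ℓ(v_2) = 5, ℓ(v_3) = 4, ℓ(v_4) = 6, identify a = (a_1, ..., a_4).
a = (1, 4, 2, 1)

Write a = (a_1, ..., a_4) in the standard basis. For each basis vector v_i, ℓ(v_i) = <v_i, a> is a linear equation in the a_j's. Collect the n equations into a matrix system V a = ℓ, where row i of V is v_i (expressed in the standard basis). Since V is invertible (lower-triangular with 1s on the diagonal, up to permutation), solve by back-substitution:
  V =
[[1, 0, 0, 0],
 [-1, 1, 1, 0],
 [0, 1, 0, 0],
 [1, 1, 0, 1]]
  V a = (1, 5, 4, 6)
Solving gives a = (1, 4, 2, 1).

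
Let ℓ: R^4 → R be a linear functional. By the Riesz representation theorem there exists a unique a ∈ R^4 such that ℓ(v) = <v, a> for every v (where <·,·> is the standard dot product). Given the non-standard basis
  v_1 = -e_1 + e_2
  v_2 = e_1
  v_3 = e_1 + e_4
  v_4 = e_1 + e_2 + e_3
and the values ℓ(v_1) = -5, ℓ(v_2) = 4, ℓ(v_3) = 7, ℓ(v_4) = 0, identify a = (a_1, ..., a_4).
a = (4, -1, -3, 3)

Write a = (a_1, ..., a_4) in the standard basis. For each basis vector v_i, ℓ(v_i) = <v_i, a> is a linear equation in the a_j's. Collect the n equations into a matrix system V a = ℓ, where row i of V is v_i (expressed in the standard basis). Since V is invertible (lower-triangular with 1s on the diagonal, up to permutation), solve by back-substitution:
  V =
[[-1, 1, 0, 0],
 [1, 0, 0, 0],
 [1, 0, 0, 1],
 [1, 1, 1, 0]]
  V a = (-5, 4, 7, 0)
Solving gives a = (4, -1, -3, 3).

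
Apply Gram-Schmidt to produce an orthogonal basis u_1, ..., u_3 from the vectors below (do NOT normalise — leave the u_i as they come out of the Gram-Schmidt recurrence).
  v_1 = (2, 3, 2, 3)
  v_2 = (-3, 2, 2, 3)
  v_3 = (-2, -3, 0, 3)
Orthogonal basis:
  u_1 = (2, 3, 2, 3)
  u_2 = (-4, 1/2, 1, 3/2)
  u_3 = (22/39, -110/39, -10/39, 34/13)

Apply the Gram-Schmidt recurrence
  u_1 = v_1
  u_i = v_i − Σ_{j<i} ((v_i · u_j) / (u_j · u_j)) · u_j.

Step by step this gives:
  u_1 = (2, 3, 2, 3)
  u_2 = (-4, 1/2, 1, 3/2)
  u_3 = (22/39, -110/39, -10/39, 34/13)

Orthogonality check:
  u_2 · u_1 = 0 (should be 0)
  u_3 · u_1 = 0 (should be 0)
  u_3 · u_2 = 0 (should be 0)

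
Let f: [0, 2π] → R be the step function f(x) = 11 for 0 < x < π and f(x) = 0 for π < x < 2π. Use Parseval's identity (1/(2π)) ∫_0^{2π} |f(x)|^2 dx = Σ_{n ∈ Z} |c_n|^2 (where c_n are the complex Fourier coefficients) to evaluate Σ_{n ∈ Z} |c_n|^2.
Σ |c_n|^2 = 121/2

Parseval equates the L^2 energy of f (normalised by 1/(2π)) with the ℓ^2 sum of its Fourier coefficients: (1/(2π)) ∫_0^{2π} |f|^2 = Σ |c_n|^2.
Compute the left side: (1/(2π)) [∫_0^π 11^2 dx + ∫_π^{2π} 0^2 dx] = (1/(2π)) · (121π + 0π) = (121 + 0)/2 = 121/2.
So Σ_{n ∈ Z} |c_n|^2 = 121/2.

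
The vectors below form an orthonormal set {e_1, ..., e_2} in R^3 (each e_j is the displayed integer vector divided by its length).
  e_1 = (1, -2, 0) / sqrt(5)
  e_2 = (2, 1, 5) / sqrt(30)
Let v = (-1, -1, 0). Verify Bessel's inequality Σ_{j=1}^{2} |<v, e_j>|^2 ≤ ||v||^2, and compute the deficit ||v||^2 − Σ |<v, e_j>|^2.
Σ |<v, e_j>|^2 = 1/2; ||v||^2 = 2; deficit = 3/2

Write each e_j = u_j / sqrt(<u_j, u_j>) where u_j is the displayed integer vector. Then <v, e_j> = <v, u_j> / sqrt(<u_j, u_j>), so |<v, e_j>|^2 = <v, u_j>^2 / <u_j, u_j>.
Coefficients: <v, e_1> = 1/sqrt(5), <v, e_2> = -3/sqrt(30).
Square and sum: Σ |<v, e_j>|^2 = 1/2.
Compute ||v||^2 = v·v = 2.
Deficit = 2 − 1/2 = 3/2 ≥ 0, confirming Bessel's inequality. (The deficit equals ||v − Σ <v,e_j> e_j||^2, the squared distance from v to span{e_j}.)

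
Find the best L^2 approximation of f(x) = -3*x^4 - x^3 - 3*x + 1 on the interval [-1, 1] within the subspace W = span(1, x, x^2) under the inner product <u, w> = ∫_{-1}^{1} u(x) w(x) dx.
g(x) = -18*x^2/7 - 18*x/5 + 44/35

The best approximation g ∈ W is the orthogonal projection of f onto W. Writing g = a_0 + a_1 x + a_2 x^2, the coefficients solve the normal equations G · a = b where
  G_{ij} = <φ_i, φ_j> and b_i = <f, φ_i>, with φ_0 = 1, φ_1 = x, φ_2 = x^2.
G =
  [2, 0, 2/3]
  [0, 2/3, 0]
  [2/3, 0, 2/5],
b = (4/5, -12/5, -4/21).
Solving gives a_0 = 44/35, a_1 = -18/5, a_2 = -18/7, so
  g(x) = -18*x^2/7 - 18*x/5 + 44/35.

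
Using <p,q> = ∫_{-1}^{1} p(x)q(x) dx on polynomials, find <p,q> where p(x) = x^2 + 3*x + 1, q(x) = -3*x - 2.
<p,q> = -34/3

Expand the product: p(x)·q(x) = -3*x^3 - 11*x^2 - 9*x - 2.
∫_{-1}^{1} of each monomial x^k gives [2/(k+1) if k even, 0 if k odd]. Integrating term-by-term (or equivalently evaluating the antiderivative F(x) = -3*x^4/4 - 11*x^3/3 - 9*x^2/2 - 2*x at the endpoints):
  F(1) − F(−1) = -131/12 − (5/12) = -34/3.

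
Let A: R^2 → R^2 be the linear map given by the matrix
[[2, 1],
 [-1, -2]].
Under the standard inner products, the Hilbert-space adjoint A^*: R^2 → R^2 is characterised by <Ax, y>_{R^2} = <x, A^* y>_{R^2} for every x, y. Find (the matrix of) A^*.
A^* = A^T =
[[2, -1],
 [1, -2]]

For real matrices with standard dot products, the defining identity <Ax, y> = <x, A^* y> gives (Ax)^T y = x^T (A^*) y, i.e. x^T A^T y = x^T (A^*) y. Since this holds for all x, y, we must have A^* = A^T. Therefore
A^* =
[[2, -1],
 [1, -2]].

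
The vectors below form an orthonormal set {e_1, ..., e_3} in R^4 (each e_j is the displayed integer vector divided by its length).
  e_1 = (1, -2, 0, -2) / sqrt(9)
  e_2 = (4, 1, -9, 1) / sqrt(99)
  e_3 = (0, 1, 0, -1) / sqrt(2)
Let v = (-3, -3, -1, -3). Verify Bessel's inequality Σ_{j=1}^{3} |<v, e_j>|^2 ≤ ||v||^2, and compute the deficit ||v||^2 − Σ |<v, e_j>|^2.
Σ |<v, e_j>|^2 = 108/11; ||v||^2 = 28; deficit = 200/11

Write each e_j = u_j / sqrt(<u_j, u_j>) where u_j is the displayed integer vector. Then <v, e_j> = <v, u_j> / sqrt(<u_j, u_j>), so |<v, e_j>|^2 = <v, u_j>^2 / <u_j, u_j>.
Coefficients: <v, e_1> = 9/sqrt(9), <v, e_2> = -9/sqrt(99), <v, e_3> = 0/sqrt(2).
Square and sum: Σ |<v, e_j>|^2 = 108/11.
Compute ||v||^2 = v·v = 28.
Deficit = 28 − 108/11 = 200/11 ≥ 0, confirming Bessel's inequality. (The deficit equals ||v − Σ <v,e_j> e_j||^2, the squared distance from v to span{e_j}.)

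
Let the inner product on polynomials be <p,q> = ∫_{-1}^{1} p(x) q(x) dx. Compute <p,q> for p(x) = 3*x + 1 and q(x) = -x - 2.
<p,q> = -6

Expand the product: p(x)·q(x) = -3*x^2 - 7*x - 2.
∫_{-1}^{1} of each monomial x^k gives [2/(k+1) if k even, 0 if k odd]. Integrating term-by-term (or equivalently evaluating the antiderivative F(x) = -x^3 - 7*x^2/2 - 2*x at the endpoints):
  F(1) − F(−1) = -13/2 − (-1/2) = -6.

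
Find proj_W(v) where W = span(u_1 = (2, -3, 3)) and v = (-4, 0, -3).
proj_W(v) = (-17/11, 51/22, -51/22)

Set up U = [u_1 | ... | u_1] ∈ R^(3×1). The projector onto W = col(U) is P = U (U^T U)^(-1) U^T.
Compute U^T U =
  [22],
and U^T v = (-17).
Solve U^T U · c = U^T v for the coefficients: c = (-17/22). The projection is proj_W(v) = U c.
Check: (v - proj_W(v)) · u_1 = 0  (should be 0).
Result: proj_W(v) = (-17/11, 51/22, -51/22).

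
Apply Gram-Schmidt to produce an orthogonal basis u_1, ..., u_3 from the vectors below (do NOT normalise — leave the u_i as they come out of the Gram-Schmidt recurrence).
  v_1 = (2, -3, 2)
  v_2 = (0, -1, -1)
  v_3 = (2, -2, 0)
Orthogonal basis:
  u_1 = (2, -3, 2)
  u_2 = (-2/17, -14/17, -19/17)
  u_3 = (10/11, 4/11, -4/11)

Apply the Gram-Schmidt recurrence
  u_1 = v_1
  u_i = v_i − Σ_{j<i} ((v_i · u_j) / (u_j · u_j)) · u_j.

Step by step this gives:
  u_1 = (2, -3, 2)
  u_2 = (-2/17, -14/17, -19/17)
  u_3 = (10/11, 4/11, -4/11)

Orthogonality check:
  u_2 · u_1 = 0 (should be 0)
  u_3 · u_1 = 0 (should be 0)
  u_3 · u_2 = 0 (should be 0)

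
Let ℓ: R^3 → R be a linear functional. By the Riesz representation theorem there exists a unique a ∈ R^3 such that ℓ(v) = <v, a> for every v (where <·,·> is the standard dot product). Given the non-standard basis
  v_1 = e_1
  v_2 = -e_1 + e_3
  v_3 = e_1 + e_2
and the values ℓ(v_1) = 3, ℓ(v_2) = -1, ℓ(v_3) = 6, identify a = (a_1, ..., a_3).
a = (3, 3, 2)

Write a = (a_1, ..., a_3) in the standard basis. For each basis vector v_i, ℓ(v_i) = <v_i, a> is a linear equation in the a_j's. Collect the n equations into a matrix system V a = ℓ, where row i of V is v_i (expressed in the standard basis). Since V is invertible (lower-triangular with 1s on the diagonal, up to permutation), solve by back-substitution:
  V =
[[1, 0, 0],
 [-1, 0, 1],
 [1, 1, 0]]
  V a = (3, -1, 6)
Solving gives a = (3, 3, 2).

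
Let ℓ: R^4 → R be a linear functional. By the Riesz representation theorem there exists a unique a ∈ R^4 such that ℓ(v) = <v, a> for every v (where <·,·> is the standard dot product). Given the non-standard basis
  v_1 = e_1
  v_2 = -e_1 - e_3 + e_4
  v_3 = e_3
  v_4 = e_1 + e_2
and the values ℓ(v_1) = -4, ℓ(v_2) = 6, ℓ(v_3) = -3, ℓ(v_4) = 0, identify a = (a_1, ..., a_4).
a = (-4, 4, -3, -1)

Write a = (a_1, ..., a_4) in the standard basis. For each basis vector v_i, ℓ(v_i) = <v_i, a> is a linear equation in the a_j's. Collect the n equations into a matrix system V a = ℓ, where row i of V is v_i (expressed in the standard basis). Since V is invertible (lower-triangular with 1s on the diagonal, up to permutation), solve by back-substitution:
  V =
[[1, 0, 0, 0],
 [-1, 0, -1, 1],
 [0, 0, 1, 0],
 [1, 1, 0, 0]]
  V a = (-4, 6, -3, 0)
Solving gives a = (-4, 4, -3, -1).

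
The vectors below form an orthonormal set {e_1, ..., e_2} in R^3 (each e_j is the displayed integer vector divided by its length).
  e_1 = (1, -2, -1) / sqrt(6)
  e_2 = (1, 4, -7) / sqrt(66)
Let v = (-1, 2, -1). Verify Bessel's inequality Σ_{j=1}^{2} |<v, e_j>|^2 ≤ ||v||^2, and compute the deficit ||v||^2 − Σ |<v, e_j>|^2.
Σ |<v, e_j>|^2 = 62/11; ||v||^2 = 6; deficit = 4/11

Write each e_j = u_j / sqrt(<u_j, u_j>) where u_j is the displayed integer vector. Then <v, e_j> = <v, u_j> / sqrt(<u_j, u_j>), so |<v, e_j>|^2 = <v, u_j>^2 / <u_j, u_j>.
Coefficients: <v, e_1> = -4/sqrt(6), <v, e_2> = 14/sqrt(66).
Square and sum: Σ |<v, e_j>|^2 = 62/11.
Compute ||v||^2 = v·v = 6.
Deficit = 6 − 62/11 = 4/11 ≥ 0, confirming Bessel's inequality. (The deficit equals ||v − Σ <v,e_j> e_j||^2, the squared distance from v to span{e_j}.)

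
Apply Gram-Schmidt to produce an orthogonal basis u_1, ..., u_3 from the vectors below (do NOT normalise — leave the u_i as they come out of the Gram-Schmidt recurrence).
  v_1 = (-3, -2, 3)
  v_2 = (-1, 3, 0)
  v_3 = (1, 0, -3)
Orthogonal basis:
  u_1 = (-3, -2, 3)
  u_2 = (-31/22, 30/11, 9/22)
  u_3 = (-216/211, -72/211, -264/211)

Apply the Gram-Schmidt recurrence
  u_1 = v_1
  u_i = v_i − Σ_{j<i} ((v_i · u_j) / (u_j · u_j)) · u_j.

Step by step this gives:
  u_1 = (-3, -2, 3)
  u_2 = (-31/22, 30/11, 9/22)
  u_3 = (-216/211, -72/211, -264/211)

Orthogonality check:
  u_2 · u_1 = 0 (should be 0)
  u_3 · u_1 = 0 (should be 0)
  u_3 · u_2 = 0 (should be 0)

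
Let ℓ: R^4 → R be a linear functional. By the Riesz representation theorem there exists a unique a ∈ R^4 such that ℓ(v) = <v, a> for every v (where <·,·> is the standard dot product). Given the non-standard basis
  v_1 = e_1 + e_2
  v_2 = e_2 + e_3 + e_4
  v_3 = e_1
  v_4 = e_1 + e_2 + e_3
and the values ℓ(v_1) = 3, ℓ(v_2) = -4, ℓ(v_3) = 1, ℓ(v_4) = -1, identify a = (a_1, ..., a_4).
a = (1, 2, -4, -2)

Write a = (a_1, ..., a_4) in the standard basis. For each basis vector v_i, ℓ(v_i) = <v_i, a> is a linear equation in the a_j's. Collect the n equations into a matrix system V a = ℓ, where row i of V is v_i (expressed in the standard basis). Since V is invertible (lower-triangular with 1s on the diagonal, up to permutation), solve by back-substitution:
  V =
[[1, 1, 0, 0],
 [0, 1, 1, 1],
 [1, 0, 0, 0],
 [1, 1, 1, 0]]
  V a = (3, -4, 1, -1)
Solving gives a = (1, 2, -4, -2).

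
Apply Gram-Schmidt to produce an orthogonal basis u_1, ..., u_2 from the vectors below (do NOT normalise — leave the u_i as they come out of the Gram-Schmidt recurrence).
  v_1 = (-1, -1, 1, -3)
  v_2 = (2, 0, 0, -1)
Orthogonal basis:
  u_1 = (-1, -1, 1, -3)
  u_2 = (25/12, 1/12, -1/12, -3/4)

Apply the Gram-Schmidt recurrence
  u_1 = v_1
  u_i = v_i − Σ_{j<i} ((v_i · u_j) / (u_j · u_j)) · u_j.

Step by step this gives:
  u_1 = (-1, -1, 1, -3)
  u_2 = (25/12, 1/12, -1/12, -3/4)

Orthogonality check:
  u_2 · u_1 = 0 (should be 0)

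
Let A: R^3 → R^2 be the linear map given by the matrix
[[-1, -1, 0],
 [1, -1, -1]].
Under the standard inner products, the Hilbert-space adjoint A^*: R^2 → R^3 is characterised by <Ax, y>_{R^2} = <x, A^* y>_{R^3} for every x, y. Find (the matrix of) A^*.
A^* = A^T =
[[-1, 1],
 [-1, -1],
 [0, -1]]

For real matrices with standard dot products, the defining identity <Ax, y> = <x, A^* y> gives (Ax)^T y = x^T (A^*) y, i.e. x^T A^T y = x^T (A^*) y. Since this holds for all x, y, we must have A^* = A^T. Therefore
A^* =
[[-1, 1],
 [-1, -1],
 [0, -1]].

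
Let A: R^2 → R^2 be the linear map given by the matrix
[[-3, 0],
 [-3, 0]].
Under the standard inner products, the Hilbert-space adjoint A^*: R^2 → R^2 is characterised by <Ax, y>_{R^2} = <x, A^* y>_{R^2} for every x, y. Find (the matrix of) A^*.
A^* = A^T =
[[-3, -3],
 [0, 0]]

For real matrices with standard dot products, the defining identity <Ax, y> = <x, A^* y> gives (Ax)^T y = x^T (A^*) y, i.e. x^T A^T y = x^T (A^*) y. Since this holds for all x, y, we must have A^* = A^T. Therefore
A^* =
[[-3, -3],
 [0, 0]].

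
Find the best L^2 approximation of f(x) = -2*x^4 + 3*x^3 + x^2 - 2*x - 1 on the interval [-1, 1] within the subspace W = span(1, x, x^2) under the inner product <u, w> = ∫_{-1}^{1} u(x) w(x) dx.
g(x) = -5*x^2/7 - x/5 - 29/35

The best approximation g ∈ W is the orthogonal projection of f onto W. Writing g = a_0 + a_1 x + a_2 x^2, the coefficients solve the normal equations G · a = b where
  G_{ij} = <φ_i, φ_j> and b_i = <f, φ_i>, with φ_0 = 1, φ_1 = x, φ_2 = x^2.
G =
  [2, 0, 2/3]
  [0, 2/3, 0]
  [2/3, 0, 2/5],
b = (-32/15, -2/15, -88/105).
Solving gives a_0 = -29/35, a_1 = -1/5, a_2 = -5/7, so
  g(x) = -5*x^2/7 - x/5 - 29/35.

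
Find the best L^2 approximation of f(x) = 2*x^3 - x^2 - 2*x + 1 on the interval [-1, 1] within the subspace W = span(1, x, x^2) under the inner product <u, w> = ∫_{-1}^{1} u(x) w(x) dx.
g(x) = -x^2 - 4*x/5 + 1

The best approximation g ∈ W is the orthogonal projection of f onto W. Writing g = a_0 + a_1 x + a_2 x^2, the coefficients solve the normal equations G · a = b where
  G_{ij} = <φ_i, φ_j> and b_i = <f, φ_i>, with φ_0 = 1, φ_1 = x, φ_2 = x^2.
G =
  [2, 0, 2/3]
  [0, 2/3, 0]
  [2/3, 0, 2/5],
b = (4/3, -8/15, 4/15).
Solving gives a_0 = 1, a_1 = -4/5, a_2 = -1, so
  g(x) = -x^2 - 4*x/5 + 1.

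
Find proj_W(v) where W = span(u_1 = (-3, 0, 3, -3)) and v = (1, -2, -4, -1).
proj_W(v) = (4/3, 0, -4/3, 4/3)

Set up U = [u_1 | ... | u_1] ∈ R^(4×1). The projector onto W = col(U) is P = U (U^T U)^(-1) U^T.
Compute U^T U =
  [27],
and U^T v = (-12).
Solve U^T U · c = U^T v for the coefficients: c = (-4/9). The projection is proj_W(v) = U c.
Check: (v - proj_W(v)) · u_1 = 0  (should be 0).
Result: proj_W(v) = (4/3, 0, -4/3, 4/3).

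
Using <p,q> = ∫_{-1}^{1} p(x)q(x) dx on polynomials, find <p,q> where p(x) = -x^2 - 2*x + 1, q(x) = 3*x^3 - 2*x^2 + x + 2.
<p,q> = -8/5

Expand the product: p(x)·q(x) = -3*x^5 - 4*x^4 + 6*x^3 - 6*x^2 - 3*x + 2.
∫_{-1}^{1} of each monomial x^k gives [2/(k+1) if k even, 0 if k odd]. Integrating term-by-term (or equivalently evaluating the antiderivative F(x) = -x^6/2 - 4*x^5/5 + 3*x^4/2 - 2*x^3 - 3*x^2/2 + 2*x at the endpoints):
  F(1) − F(−1) = -13/10 − (3/10) = -8/5.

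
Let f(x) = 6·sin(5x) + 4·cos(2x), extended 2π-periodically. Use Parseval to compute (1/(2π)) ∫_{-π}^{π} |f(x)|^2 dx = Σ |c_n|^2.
Σ |c_n|^2 = 26

Expand |f|^2 and use orthogonality of {sin(nx), cos(mx)} on [-π, π]:
  ∫_{-π}^{π} sin(nx)^2 dx = π, ∫ cos(mx)^2 dx = π, and cross terms integrate to 0.
So ∫_{-π}^{π} f(x)^2 dx = 6^2 · π + 4^2 · π = (36 + 16)π.
Divide by 2π: (36 + 16)/2 = 26.
By Parseval, this equals Σ |c_n|^2.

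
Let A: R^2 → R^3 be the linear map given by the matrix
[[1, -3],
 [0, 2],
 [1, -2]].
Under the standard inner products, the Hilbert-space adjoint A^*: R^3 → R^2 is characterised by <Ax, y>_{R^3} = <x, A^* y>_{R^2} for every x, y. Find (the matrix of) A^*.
A^* = A^T =
[[1, 0, 1],
 [-3, 2, -2]]

For real matrices with standard dot products, the defining identity <Ax, y> = <x, A^* y> gives (Ax)^T y = x^T (A^*) y, i.e. x^T A^T y = x^T (A^*) y. Since this holds for all x, y, we must have A^* = A^T. Therefore
A^* =
[[1, 0, 1],
 [-3, 2, -2]].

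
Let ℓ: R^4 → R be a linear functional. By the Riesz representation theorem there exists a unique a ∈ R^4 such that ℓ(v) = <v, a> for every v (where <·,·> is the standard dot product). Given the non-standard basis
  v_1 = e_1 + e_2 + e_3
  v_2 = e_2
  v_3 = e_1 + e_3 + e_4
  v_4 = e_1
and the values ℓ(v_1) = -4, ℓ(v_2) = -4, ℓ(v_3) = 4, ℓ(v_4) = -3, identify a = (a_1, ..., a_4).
a = (-3, -4, 3, 4)

Write a = (a_1, ..., a_4) in the standard basis. For each basis vector v_i, ℓ(v_i) = <v_i, a> is a linear equation in the a_j's. Collect the n equations into a matrix system V a = ℓ, where row i of V is v_i (expressed in the standard basis). Since V is invertible (lower-triangular with 1s on the diagonal, up to permutation), solve by back-substitution:
  V =
[[1, 1, 1, 0],
 [0, 1, 0, 0],
 [1, 0, 1, 1],
 [1, 0, 0, 0]]
  V a = (-4, -4, 4, -3)
Solving gives a = (-3, -4, 3, 4).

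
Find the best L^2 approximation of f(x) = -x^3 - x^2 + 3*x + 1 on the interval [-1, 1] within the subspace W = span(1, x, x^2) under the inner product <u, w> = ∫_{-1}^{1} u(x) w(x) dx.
g(x) = -x^2 + 12*x/5 + 1

The best approximation g ∈ W is the orthogonal projection of f onto W. Writing g = a_0 + a_1 x + a_2 x^2, the coefficients solve the normal equations G · a = b where
  G_{ij} = <φ_i, φ_j> and b_i = <f, φ_i>, with φ_0 = 1, φ_1 = x, φ_2 = x^2.
G =
  [2, 0, 2/3]
  [0, 2/3, 0]
  [2/3, 0, 2/5],
b = (4/3, 8/5, 4/15).
Solving gives a_0 = 1, a_1 = 12/5, a_2 = -1, so
  g(x) = -x^2 + 12*x/5 + 1.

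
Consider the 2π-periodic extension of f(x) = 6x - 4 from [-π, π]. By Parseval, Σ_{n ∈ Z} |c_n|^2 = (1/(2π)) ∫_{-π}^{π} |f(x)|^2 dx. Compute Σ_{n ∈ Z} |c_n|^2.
Σ |c_n|^2 = 12π^2 + 16

Expand and integrate term by term over [-π, π]:
  ∫ (6x)^2 dx = 36·(2π^3/3); ∫ 2·6·(-4)·x dx = 0 (odd integrand); ∫ (-4)^2 dx = 16·2π.
So (1/(2π)) ∫_{-π}^{π} (6x - 4)^2 dx = 36π^2/3 + 16 = 12π^2 + 16.
Parseval ⇒ Σ |c_n|^2 = 12π^2 + 16.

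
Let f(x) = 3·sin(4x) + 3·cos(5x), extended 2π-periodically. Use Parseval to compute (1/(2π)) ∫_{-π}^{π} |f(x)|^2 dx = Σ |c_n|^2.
Σ |c_n|^2 = 9

Expand |f|^2 and use orthogonality of {sin(nx), cos(mx)} on [-π, π]:
  ∫_{-π}^{π} sin(nx)^2 dx = π, ∫ cos(mx)^2 dx = π, and cross terms integrate to 0.
So ∫_{-π}^{π} f(x)^2 dx = 3^2 · π + 3^2 · π = (9 + 9)π.
Divide by 2π: (9 + 9)/2 = 9.
By Parseval, this equals Σ |c_n|^2.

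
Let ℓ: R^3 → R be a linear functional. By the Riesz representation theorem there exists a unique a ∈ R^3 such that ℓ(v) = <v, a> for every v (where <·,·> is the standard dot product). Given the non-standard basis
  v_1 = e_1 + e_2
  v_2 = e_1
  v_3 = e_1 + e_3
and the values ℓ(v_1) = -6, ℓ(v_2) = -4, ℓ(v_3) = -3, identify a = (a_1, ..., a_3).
a = (-4, -2, 1)

Write a = (a_1, ..., a_3) in the standard basis. For each basis vector v_i, ℓ(v_i) = <v_i, a> is a linear equation in the a_j's. Collect the n equations into a matrix system V a = ℓ, where row i of V is v_i (expressed in the standard basis). Since V is invertible (lower-triangular with 1s on the diagonal, up to permutation), solve by back-substitution:
  V =
[[1, 1, 0],
 [1, 0, 0],
 [1, 0, 1]]
  V a = (-6, -4, -3)
Solving gives a = (-4, -2, 1).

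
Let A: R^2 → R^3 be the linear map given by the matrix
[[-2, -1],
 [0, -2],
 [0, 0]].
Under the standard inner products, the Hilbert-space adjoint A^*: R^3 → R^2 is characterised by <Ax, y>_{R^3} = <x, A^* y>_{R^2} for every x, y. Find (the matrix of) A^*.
A^* = A^T =
[[-2, 0, 0],
 [-1, -2, 0]]

For real matrices with standard dot products, the defining identity <Ax, y> = <x, A^* y> gives (Ax)^T y = x^T (A^*) y, i.e. x^T A^T y = x^T (A^*) y. Since this holds for all x, y, we must have A^* = A^T. Therefore
A^* =
[[-2, 0, 0],
 [-1, -2, 0]].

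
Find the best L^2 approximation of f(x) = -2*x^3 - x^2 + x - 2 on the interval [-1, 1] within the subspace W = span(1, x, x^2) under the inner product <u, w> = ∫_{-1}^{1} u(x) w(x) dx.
g(x) = -x^2 - x/5 - 2

The best approximation g ∈ W is the orthogonal projection of f onto W. Writing g = a_0 + a_1 x + a_2 x^2, the coefficients solve the normal equations G · a = b where
  G_{ij} = <φ_i, φ_j> and b_i = <f, φ_i>, with φ_0 = 1, φ_1 = x, φ_2 = x^2.
G =
  [2, 0, 2/3]
  [0, 2/3, 0]
  [2/3, 0, 2/5],
b = (-14/3, -2/15, -26/15).
Solving gives a_0 = -2, a_1 = -1/5, a_2 = -1, so
  g(x) = -x^2 - x/5 - 2.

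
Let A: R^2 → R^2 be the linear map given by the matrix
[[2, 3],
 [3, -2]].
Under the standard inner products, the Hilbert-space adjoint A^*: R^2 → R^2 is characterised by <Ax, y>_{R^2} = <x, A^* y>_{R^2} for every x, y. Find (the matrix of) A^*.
A^* = A^T =
[[2, 3],
 [3, -2]]

For real matrices with standard dot products, the defining identity <Ax, y> = <x, A^* y> gives (Ax)^T y = x^T (A^*) y, i.e. x^T A^T y = x^T (A^*) y. Since this holds for all x, y, we must have A^* = A^T. Therefore
A^* =
[[2, 3],
 [3, -2]].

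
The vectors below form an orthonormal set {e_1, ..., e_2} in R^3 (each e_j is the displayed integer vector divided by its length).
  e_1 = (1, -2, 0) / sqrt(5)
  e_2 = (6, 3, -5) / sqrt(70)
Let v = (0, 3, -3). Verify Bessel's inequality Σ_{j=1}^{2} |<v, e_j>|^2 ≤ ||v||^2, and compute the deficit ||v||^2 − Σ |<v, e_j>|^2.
Σ |<v, e_j>|^2 = 108/7; ||v||^2 = 18; deficit = 18/7

Write each e_j = u_j / sqrt(<u_j, u_j>) where u_j is the displayed integer vector. Then <v, e_j> = <v, u_j> / sqrt(<u_j, u_j>), so |<v, e_j>|^2 = <v, u_j>^2 / <u_j, u_j>.
Coefficients: <v, e_1> = -6/sqrt(5), <v, e_2> = 24/sqrt(70).
Square and sum: Σ |<v, e_j>|^2 = 108/7.
Compute ||v||^2 = v·v = 18.
Deficit = 18 − 108/7 = 18/7 ≥ 0, confirming Bessel's inequality. (The deficit equals ||v − Σ <v,e_j> e_j||^2, the squared distance from v to span{e_j}.)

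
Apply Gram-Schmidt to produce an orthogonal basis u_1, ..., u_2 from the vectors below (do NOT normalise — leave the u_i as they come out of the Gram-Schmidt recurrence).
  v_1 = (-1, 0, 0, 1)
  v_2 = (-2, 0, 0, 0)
Orthogonal basis:
  u_1 = (-1, 0, 0, 1)
  u_2 = (-1, 0, 0, -1)

Apply the Gram-Schmidt recurrence
  u_1 = v_1
  u_i = v_i − Σ_{j<i} ((v_i · u_j) / (u_j · u_j)) · u_j.

Step by step this gives:
  u_1 = (-1, 0, 0, 1)
  u_2 = (-1, 0, 0, -1)

Orthogonality check:
  u_2 · u_1 = 0 (should be 0)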